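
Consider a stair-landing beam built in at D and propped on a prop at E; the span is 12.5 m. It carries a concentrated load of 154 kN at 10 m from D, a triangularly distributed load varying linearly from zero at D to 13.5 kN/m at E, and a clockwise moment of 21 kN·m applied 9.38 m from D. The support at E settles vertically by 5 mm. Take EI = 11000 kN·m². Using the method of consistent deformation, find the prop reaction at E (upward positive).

R_E = 157.1 kN

Release the roller at E. Primary structure: cantilever fixed at D.
Free-end deflection of the primary structure under the applied loading (downward +):
  point load 154 at a = 10: Pa²(3L − a)/(6EI) = 70583/EI
  triangular load, peak 13.5 at the free end: 11w₀L⁴/(120EI) = 30212/EI
  clockwise couple 21 at a = 9.38: M₀a(2L − a)/(2EI) = 1538/EI
  δ_0 = 102334/EI
Flexibility coefficient — unit upward force at E: δ_{EE} = L³/(3EI) = 651/EI.
With EI = 11000 kN·m²: δ_0 = 9.3031 m and δ_{EE} = 0.059186 m/kN.
Compatibility — the beam at E must follow the support down by 0.005 m: δ_0 − R_E·δ_{EE} = 0.005, so R_E = (9.3031 − 0.005)/0.059186 = 157.1 kN.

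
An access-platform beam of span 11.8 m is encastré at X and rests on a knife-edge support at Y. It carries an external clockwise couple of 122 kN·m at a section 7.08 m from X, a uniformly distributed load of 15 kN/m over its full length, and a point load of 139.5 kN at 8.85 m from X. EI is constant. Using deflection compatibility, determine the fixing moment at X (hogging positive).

Choose R_Y as the redundant. The primary structure is the cantilever fixed at X.
Downward deflection at the released point Y due to the loads:
  clockwise couple 122 at a = 7.08: M₀a(2L − a)/(2EI) = 7135/EI
  UDL 15: wL⁴/(8EI) = 36352/EI
  point load 139.5 at a = 8.85: Pa²(3L − a)/(6EI) = 48348/EI
  δ_0 = 91834/EI
Tip deflection under a unit load at Y: L³/(3EI) = 547.7/EI.
The prop prevents deflection at Y: R_Y = δ_0/δ_{YY} = 91834/547.7 = 167.7 kN.
Moment equilibrium about X: M_X = Σ(load moments about X) − R_Y·L = 2401 − 167.7×11.8 = 422.3 kN·m.

M_X = 422.3 kN·m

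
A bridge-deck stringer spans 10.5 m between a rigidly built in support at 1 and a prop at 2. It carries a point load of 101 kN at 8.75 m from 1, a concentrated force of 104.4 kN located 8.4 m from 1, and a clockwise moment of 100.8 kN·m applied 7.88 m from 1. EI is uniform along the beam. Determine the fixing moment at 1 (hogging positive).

Choose R_2 as the redundant. The primary structure is the cantilever fixed at 1.
Free-end deflection of the primary structure under the applied loading (downward +):
  point load 101 at a = 8.75: Pa²(3L − a)/(6EI) = 29320/EI
  point load 104.4 at a = 8.4: Pa²(3L − a)/(6EI) = 28361/EI
  clockwise couple 100.8 at a = 7.88: M₀a(2L − a)/(2EI) = 5211/EI
  δ_0 = 62892/EI
Flexibility coefficient — unit upward force at 2: δ_{22} = L³/(3EI) = 385.9/EI.
The prop prevents deflection at 2: R_2 = δ_0/δ_{22} = 62892/385.9 = 163 kN.
Moment equilibrium about 1: M_1 = Σ(load moments about 1) − R_2·L = 1862 − 163×10.5 = 150.2 kN·m.

M_1 = 150.2 kN·m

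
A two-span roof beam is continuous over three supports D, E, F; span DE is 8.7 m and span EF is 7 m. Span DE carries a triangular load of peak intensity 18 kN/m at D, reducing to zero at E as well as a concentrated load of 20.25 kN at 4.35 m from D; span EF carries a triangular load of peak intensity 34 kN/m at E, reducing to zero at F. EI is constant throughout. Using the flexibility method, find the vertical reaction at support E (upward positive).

Take M_E as the redundant. Released structure: two simple spans DE and EF with a hinge at E.
End slopes at the hinge E, treating each span as simply supported:
  span DE: triangular load, peak 18: 7w₀L³/(360EI) = 230.5/EI
  span DE: point load 20.25 at a = 4.35: Pab(L + a)/(6LEI) = 95.8/EI
  span EF: triangular load, peak 34: w₀L³/(45EI) = 259.2/EI
  relative rotation θ_0 = (326.3 + 259.2)/EI = 585.4/EI
A unit hogging moment at E produces rotation L₁/(3EI) + L₂/(3EI) = 5.233/EI.
Compatibility: M_E·(L₁+L₂)/(3EI) = θ_0, giving M_E = 111.9 kN·m (hogging).
Span DE, ΣM about D with M_E applied at E: R_E^{DE}·8.7 = 315.2 + 111.9, so R_E^{DE} = 49.08 kN and R_D = 98.55 − 49.08 = 49.47 kN.
Span EF, ΣM about F: R_E^{EF}·7 = 555.3 + 111.9, so R_E^{EF} = 95.31 kN and R_F = 119 − 95.31 = 23.69 kN.
R_E = 49.08 + 95.31 = 144.4 kN.

R_E = 144.4 kN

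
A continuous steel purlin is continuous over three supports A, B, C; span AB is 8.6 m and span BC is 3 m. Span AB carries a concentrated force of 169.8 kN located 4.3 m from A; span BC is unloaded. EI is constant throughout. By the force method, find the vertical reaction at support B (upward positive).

Release continuity at B by inserting a hinge; the redundant is the internal moment M_B. The primary structure is two simply-supported spans AB and BC.
End slopes at the hinge B, treating each span as simply supported:
  span AB: point load 169.8 at a = 4.3: Pab(L + a)/(6LEI) = 784.9/EI
  relative rotation θ_0 = (784.9 + 0)/EI = 784.9/EI
A unit hogging moment at B produces rotation L₁/(3EI) + L₂/(3EI) = 3.867/EI.
Slope continuity at B: θ_0 = M_B·3.867/EI, so M_B = 784.9/3.867 = 203 kN·m (hogging).
Span AB, ΣM about A with M_B applied at B: R_B^{AB}·8.6 = 730.1 + 203, so R_B^{AB} = 108.5 kN and R_A = 169.8 − 108.5 = 61.3 kN.
Span BC, ΣM about C: R_B^{BC}·3 = 0 + 203, so R_B^{BC} = 67.66 kN and R_C = 0 − 67.66 = -67.66 kN.
R_B = 108.5 + 67.66 = 176.2 kN.

R_B = 176.2 kN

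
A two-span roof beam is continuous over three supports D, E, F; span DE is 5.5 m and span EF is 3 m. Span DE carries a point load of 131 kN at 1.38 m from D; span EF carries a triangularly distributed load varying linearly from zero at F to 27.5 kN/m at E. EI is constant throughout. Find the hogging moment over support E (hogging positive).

Take M_E as the redundant. Released structure: two simple spans DE and EF with a hinge at E.
End slopes at the hinge E, treating each span as simply supported:
  span DE: point load 131 at a = 1.38: Pab(L + a)/(6LEI) = 155.3/EI
  span EF: triangular load, peak 27.5: w₀L³/(45EI) = 16.5/EI
  relative rotation θ_0 = (155.3 + 16.5)/EI = 171.8/EI
A unit hogging moment at E produces rotation L₁/(3EI) + L₂/(3EI) = 2.833/EI.
Compatibility: M_E·(L₁+L₂)/(3EI) = θ_0, giving M_E = 60.63 kN·m (hogging).

M_E = 60.63 kN·m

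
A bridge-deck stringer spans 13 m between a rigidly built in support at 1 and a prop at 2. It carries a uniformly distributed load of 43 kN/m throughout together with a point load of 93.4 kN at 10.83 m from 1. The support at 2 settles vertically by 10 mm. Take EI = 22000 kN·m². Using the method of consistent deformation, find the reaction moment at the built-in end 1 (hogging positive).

Choose R_2 as the redundant. The primary structure is the cantilever fixed at 1.
Deflection at 2 on the released cantilever, summing each load's contribution:
  UDL 43: wL⁴/(8EI) = 153515/EI
  point load 93.4 at a = 10.83: Pa²(3L − a)/(6EI) = 51433/EI
  δ_0 = 204948/EI
Flexibility coefficient — unit upward force at 2: δ_{22} = L³/(3EI) = 732.3/EI.
With EI = 22000 kN·m²: δ_0 = 9.3158 m and δ_{22} = 0.033288 m/kN.
Compatibility — the beam at 2 must follow the support down by 0.01 m: δ_0 − R_2·δ_{22} = 0.01, so R_2 = (9.3158 − 0.01)/0.033288 = 279.6 kN.
Moment equilibrium about 1: M_1 = Σ(load moments about 1) − R_2·L = 4645 − 279.6×13 = 1011 kN·m.

M_1 = 1011 kN·m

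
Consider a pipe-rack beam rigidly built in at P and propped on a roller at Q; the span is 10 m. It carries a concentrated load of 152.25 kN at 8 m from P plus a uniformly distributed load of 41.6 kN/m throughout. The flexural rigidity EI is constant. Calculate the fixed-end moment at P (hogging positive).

Remove the prop at Q; the released (primary) structure is a cantilever built in at P.
Free-end deflection of the primary structure under the applied loading (downward +):
  point load 152.25 at a = 8: Pa²(3L − a)/(6EI) = 35728/EI
  UDL 41.6: wL⁴/(8EI) = 52000/EI
  δ_0 = 87728/EI
Flexibility coefficient — unit upward force at Q: δ_{QQ} = L³/(3EI) = 333.3/EI.
Compatibility at Q: δ_0 − R_Q·δ_{QQ} = 0, so R_Q = 87728/333.3 = 263.2 kN.
Moment equilibrium about P: M_P = Σ(load moments about P) − R_Q·L = 3298 − 263.2×10 = 666.2 kN·m.

M_P = 666.2 kN·m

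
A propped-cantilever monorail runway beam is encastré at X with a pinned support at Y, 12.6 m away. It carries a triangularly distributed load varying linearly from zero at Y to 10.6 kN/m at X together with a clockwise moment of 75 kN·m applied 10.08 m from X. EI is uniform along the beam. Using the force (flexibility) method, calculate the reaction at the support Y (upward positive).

Remove the prop at Y; the released (primary) structure is a cantilever built in at X.
Free-end deflection of the primary structure under the applied loading (downward +):
  triangular load, peak 10.6 at the fixed end: w₀L⁴/(30EI) = 8906/EI
  clockwise couple 75 at a = 10.08: M₀a(2L − a)/(2EI) = 5715/EI
  δ_0 = 14621/EI
Flexibility coefficient — unit upward force at Y: δ_{YY} = L³/(3EI) = 666.8/EI.
Compatibility at Y: δ_0 − R_Y·δ_{YY} = 0, so R_Y = 14621/666.8 = 21.93 kN.

R_Y = 21.93 kN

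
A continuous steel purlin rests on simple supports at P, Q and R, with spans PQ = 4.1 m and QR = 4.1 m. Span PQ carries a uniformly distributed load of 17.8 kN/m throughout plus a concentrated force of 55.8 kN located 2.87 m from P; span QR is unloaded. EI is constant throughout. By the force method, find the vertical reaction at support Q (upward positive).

Take M_Q as the redundant. Released structure: two simple spans PQ and QR with a hinge at Q.
Discontinuity in slope at Q on the released structure — sum the simple-span end rotations:
  span PQ: UDL 17.8: wL³/(24EI) = 51.12/EI
  span PQ: point load 55.8 at a = 2.87: Pab(L + a)/(6LEI) = 55.81/EI
  relative rotation θ_0 = (106.9 + 0)/EI = 106.9/EI
A unit hogging moment at Q produces rotation L₁/(3EI) + L₂/(3EI) = 2.733/EI.
Compatibility: M_Q·(L₁+L₂)/(3EI) = θ_0, giving M_Q = 39.12 kN·m (hogging).
Span PQ, ΣM about P with M_Q applied at Q: R_Q^{PQ}·4.1 = 309.8 + 39.12, so R_Q^{PQ} = 85.09 kN and R_P = 128.8 − 85.09 = 43.69 kN.
Span QR, ΣM about R: R_Q^{QR}·4.1 = 0 + 39.12, so R_Q^{QR} = 9.541 kN and R_R = 0 − 9.541 = -9.541 kN.
R_Q = 85.09 + 9.541 = 94.63 kN.

R_Q = 94.63 kN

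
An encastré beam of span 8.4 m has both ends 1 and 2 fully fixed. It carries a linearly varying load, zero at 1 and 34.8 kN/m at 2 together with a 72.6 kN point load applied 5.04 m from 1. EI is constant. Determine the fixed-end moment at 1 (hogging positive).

M_1 = 140.4 kN·m

Release both end moments; the primary structure is a simply-supported span 12 with redundants M_1 and M_2.
End rotations of the released simple span under the applied load (×1/EI):
  at 1: triangular load, peak 34.8: 7w₀L³/(360EI) = 401.1/EI
  at 2: triangular load, peak 34.8: w₀L³/(45EI) = 458.4/EI
  at 1: point load 72.6 at a = 5.04: Pab(L + b)/(6LEI) = 286.9/EI
  at 2: point load 72.6 at a = 5.04: Pab(L + a)/(6LEI) = 327.8/EI
  θ_10 = 687.9/EI,  θ_20 = 786.2/EI
Flexibility coefficients: a unit moment at one end gives L/(3EI) there and L/(6EI) at the far end, so f₁₁ = f₂₂ = 2.8/EI and f₁₂ = f₂₁ = 1.4/EI.
Compatibility — zero rotation at each built-in end:
  2.8 M_1 + 1.4 M_2 = 687.9
  1.4 M_1 + 2.8 M_2 = 786.2
Solving the pair gives M_1 = 140.4 kN·m and M_2 = 210.6 kN·m (hogging).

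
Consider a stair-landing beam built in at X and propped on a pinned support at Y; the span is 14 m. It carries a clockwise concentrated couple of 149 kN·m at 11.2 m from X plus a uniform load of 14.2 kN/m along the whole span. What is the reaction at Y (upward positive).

Take the reaction at Y as the redundant and release it; the primary structure is a cantilever fixed at X.
Primary-structure tip deflection at Y by superposition:
  clockwise couple 149 at a = 11.2: M₀a(2L − a)/(2EI) = 14018/EI
  UDL 14.2: wL⁴/(8EI) = 68188/EI
  δ_0 = 82206/EI
Tip deflection under a unit load at Y: L³/(3EI) = 914.7/EI.
Compatibility at Y: δ_0 − R_Y·δ_{YY} = 0, so R_Y = 82206/914.7 = 89.88 kN.

R_Y = 89.88 kN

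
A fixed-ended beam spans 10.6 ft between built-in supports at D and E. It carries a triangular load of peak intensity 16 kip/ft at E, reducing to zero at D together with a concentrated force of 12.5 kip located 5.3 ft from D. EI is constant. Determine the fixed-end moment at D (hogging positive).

Take the two fixed-end moments M_D, M_E as redundants; the released structure is the simple span DE.
Simple-span end rotations at D and E under the given loads:
  at D: triangular load, peak 16: 7w₀L³/(360EI) = 370.5/EI
  at E: triangular load, peak 16: w₀L³/(45EI) = 423.5/EI
  at D: point load 12.5 at a = 5.3: Pab(L + b)/(6LEI) = 87.78/EI
  at E: point load 12.5 at a = 5.3: Pab(L + a)/(6LEI) = 87.78/EI
  θ_D0 = 458.3/EI,  θ_E0 = 511.3/EI
Flexibility coefficients: a unit moment at one end gives L/(3EI) there and L/(6EI) at the far end, so f₁₁ = f₂₂ = 3.533/EI and f₁₂ = f₂₁ = 1.767/EI.
Compatibility — zero rotation at each built-in end:
  3.533 M_D + 1.767 M_E = 458.3
  1.767 M_D + 3.533 M_E = 511.3
Solving the pair gives M_D = 76.49 kip·ft and M_E = 106.5 kip·ft (hogging).

M_D = 76.49 kip·ft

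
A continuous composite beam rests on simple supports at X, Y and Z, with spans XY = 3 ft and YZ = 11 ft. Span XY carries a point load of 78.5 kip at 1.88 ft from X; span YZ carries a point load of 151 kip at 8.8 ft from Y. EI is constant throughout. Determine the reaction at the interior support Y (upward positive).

R_Y = 136.6 kip

Release continuity at Y by inserting a hinge; the redundant is the internal moment M_Y. The primary structure is two simply-supported spans XY and YZ.
Discontinuity in slope at Y on the released structure — sum the simple-span end rotations:
  span XY: point load 78.5 at a = 1.88: Pab(L + a)/(6LEI) = 44.81/EI
  span YZ: point load 151 at a = 8.8: Pab(L + b)/(6LEI) = 584.7/EI
  relative rotation θ_0 = (44.81 + 584.7)/EI = 629.5/EI
A unit hogging moment at Y produces rotation L₁/(3EI) + L₂/(3EI) = 4.667/EI.
Compatibility: M_Y·(L₁+L₂)/(3EI) = θ_0, giving M_Y = 134.9 kip·ft (hogging).
Span XY, ΣM about X with M_Y applied at Y: R_Y^{XY}·3 = 147.6 + 134.9, so R_Y^{XY} = 94.16 kip and R_X = 78.5 − 94.16 = -15.66 kip.
Span YZ, ΣM about Z: R_Y^{YZ}·11 = 332.2 + 134.9, so R_Y^{YZ} = 42.46 kip and R_Z = 151 − 42.46 = 108.5 kip.
R_Y = 94.16 + 42.46 = 136.6 kip.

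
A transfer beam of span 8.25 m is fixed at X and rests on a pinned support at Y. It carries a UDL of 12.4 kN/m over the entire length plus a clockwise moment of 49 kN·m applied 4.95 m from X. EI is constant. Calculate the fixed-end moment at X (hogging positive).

M_X = 92.76 kN·m

Remove the prop at Y; the released (primary) structure is a cantilever built in at X.
Downward deflection at the released point Y due to the loads:
  UDL 12.4: wL⁴/(8EI) = 7180/EI
  clockwise couple 49 at a = 4.95: M₀a(2L − a)/(2EI) = 1401/EI
  δ_0 = 8581/EI
Flexibility coefficient — unit upward force at Y: δ_{YY} = L³/(3EI) = 187.2/EI.
The prop prevents deflection at Y: R_Y = δ_0/δ_{YY} = 8581/187.2 = 45.85 kN.
Moment equilibrium about X: M_X = Σ(load moments about X) − R_Y·L = 471 − 45.85×8.25 = 92.76 kN·m.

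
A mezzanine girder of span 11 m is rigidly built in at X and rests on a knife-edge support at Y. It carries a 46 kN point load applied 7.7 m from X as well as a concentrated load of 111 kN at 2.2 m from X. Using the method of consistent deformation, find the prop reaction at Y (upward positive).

Remove the prop at Y; the released (primary) structure is a cantilever built in at X.
Downward deflection at the released point Y due to the loads:
  point load 46 at a = 7.7: Pa²(3L − a)/(6EI) = 11500/EI
  point load 111 at a = 2.2: Pa²(3L − a)/(6EI) = 2758/EI
  δ_0 = 14258/EI
Flexibility coefficient — unit upward force at Y: δ_{YY} = L³/(3EI) = 443.7/EI.
The prop prevents deflection at Y: R_Y = δ_0/δ_{YY} = 14258/443.7 = 32.14 kN.

R_Y = 32.14 kN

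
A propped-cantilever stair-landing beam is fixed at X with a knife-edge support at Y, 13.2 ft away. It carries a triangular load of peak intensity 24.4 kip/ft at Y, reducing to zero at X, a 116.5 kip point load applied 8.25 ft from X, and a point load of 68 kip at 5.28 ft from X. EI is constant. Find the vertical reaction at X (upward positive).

Choose R_Y as the redundant. The primary structure is the cantilever fixed at X.
Deflection at Y on the released cantilever, summing each load's contribution:
  triangular load, peak 24.4 at the free end: 11w₀L⁴/(120EI) = 67904/EI
  point load 116.5 at a = 8.25: Pa²(3L − a)/(6EI) = 41430/EI
  point load 68 at a = 5.28: Pa²(3L − a)/(6EI) = 10844/EI
  δ_0 = 120178/EI
Tip deflection under a unit load at Y: L³/(3EI) = 766.7/EI.
The prop prevents deflection at Y: R_Y = δ_0/δ_{YY} = 120178/766.7 = 156.8 kip.
Vertical equilibrium: R_X = ΣP − R_Y = 345.5 − 156.8 = 188.8 kip.

R_X = 188.8 kip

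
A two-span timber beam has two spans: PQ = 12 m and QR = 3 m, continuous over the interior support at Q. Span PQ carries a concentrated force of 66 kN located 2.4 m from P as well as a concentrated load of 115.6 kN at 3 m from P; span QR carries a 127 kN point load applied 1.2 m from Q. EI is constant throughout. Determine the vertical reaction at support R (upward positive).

R_R = -17.7 kN

Take M_Q as the redundant. Released structure: two simple spans PQ and QR with a hinge at Q.
Discontinuity in slope at Q on the released structure — sum the simple-span end rotations:
  span PQ: point load 66 at a = 2.4: Pab(L + a)/(6LEI) = 304.1/EI
  span PQ: point load 115.6 at a = 3: Pab(L + a)/(6LEI) = 650.2/EI
  span QR: point load 127 at a = 1.2: Pab(L + b)/(6LEI) = 73.15/EI
  relative rotation θ_0 = (954.4 + 73.15)/EI = 1028/EI
A unit hogging moment at Q produces rotation L₁/(3EI) + L₂/(3EI) = 5/EI.
Compatibility: M_Q·(L₁+L₂)/(3EI) = θ_0, giving M_Q = 205.5 kN·m (hogging).
Span QR, ΣM about R: R_Q^{QR}·3 = 228.6 + 205.5, so R_Q^{QR} = 144.7 kN and R_R = 127 − 144.7 = -17.7 kN.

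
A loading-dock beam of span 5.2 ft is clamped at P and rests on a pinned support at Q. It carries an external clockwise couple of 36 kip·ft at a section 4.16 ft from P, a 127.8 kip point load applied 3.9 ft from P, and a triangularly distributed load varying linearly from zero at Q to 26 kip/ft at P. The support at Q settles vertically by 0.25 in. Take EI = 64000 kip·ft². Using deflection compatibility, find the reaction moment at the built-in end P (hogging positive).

M_P = 256.8 kip·ft

Release the roller at Q. Primary structure: cantilever fixed at P.
Deflection at Q on the released cantilever, summing each load's contribution:
  clockwise couple 36 at a = 4.16: M₀a(2L − a)/(2EI) = 467.3/EI
  point load 127.8 at a = 3.9: Pa²(3L − a)/(6EI) = 3790/EI
  triangular load, peak 26 at the fixed end: w₀L⁴/(30EI) = 633.7/EI
  δ_0 = 4891/EI
Flexibility coefficient — unit upward force at Q: δ_{QQ} = L³/(3EI) = 46.87/EI.
With EI = 64000 kip·ft²: δ_0 = 0.076428 ft and δ_{QQ} = 0.000732 ft/kip.
Compatibility — the beam at Q must follow the support down by 0.02083 ft: δ_0 − R_Q·δ_{QQ} = 0.02083, so R_Q = (0.076428 − 0.02083)/0.000732 = 75.91 kip.
Moment equilibrium about P: M_P = Σ(load moments about P) − R_Q·L = 651.6 − 75.91×5.2 = 256.8 kip·ft.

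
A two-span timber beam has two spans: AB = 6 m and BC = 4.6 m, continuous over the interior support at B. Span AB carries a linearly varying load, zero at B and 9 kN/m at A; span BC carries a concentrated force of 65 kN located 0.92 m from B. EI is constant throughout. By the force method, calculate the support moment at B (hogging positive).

Insert a hinge at B; M_B is the redundant, and each span becomes simply supported.
Rotations at B on the released spans (each span's end-slope, ×1/EI):
  span AB: triangular load, peak 9: 7w₀L³/(360EI) = 37.8/EI
  span BC: point load 65 at a = 0.92: Pab(L + b)/(6LEI) = 66.02/EI
  relative rotation θ_0 = (37.8 + 66.02)/EI = 103.8/EI
A unit hogging moment at B produces rotation L₁/(3EI) + L₂/(3EI) = 3.533/EI.
Compatibility: M_B·(L₁+L₂)/(3EI) = θ_0, giving M_B = 29.38 kN·m (hogging).

M_B = 29.38 kN·m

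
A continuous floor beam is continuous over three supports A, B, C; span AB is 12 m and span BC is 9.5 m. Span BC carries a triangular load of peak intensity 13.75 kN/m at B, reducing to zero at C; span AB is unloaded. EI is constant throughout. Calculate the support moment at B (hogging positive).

M_B = 36.55 kN·m

Take M_B as the redundant. Released structure: two simple spans AB and BC with a hinge at B.
End slopes at the hinge B, treating each span as simply supported:
  span BC: triangular load, peak 13.75: w₀L³/(45EI) = 262/EI
  relative rotation θ_0 = (0 + 262)/EI = 262/EI
A unit hogging moment at B produces rotation L₁/(3EI) + L₂/(3EI) = 7.167/EI.
Slope continuity at B: θ_0 = M_B·7.167/EI, so M_B = 262/7.167 = 36.55 kN·m (hogging).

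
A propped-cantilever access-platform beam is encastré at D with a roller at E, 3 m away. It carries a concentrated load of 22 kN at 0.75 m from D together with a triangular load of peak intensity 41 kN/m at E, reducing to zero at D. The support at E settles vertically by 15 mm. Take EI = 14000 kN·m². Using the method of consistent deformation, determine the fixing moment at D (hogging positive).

Remove the prop at E; the released (primary) structure is a cantilever built in at D.
Primary-structure tip deflection at E by superposition:
  point load 22 at a = 0.75: Pa²(3L − a)/(6EI) = 17.02/EI
  triangular load, peak 41 at the free end: 11w₀L⁴/(120EI) = 304.4/EI
  δ_0 = 321.4/EI
Flexibility coefficient — unit upward force at E: δ_{EE} = L³/(3EI) = 9/EI.
With EI = 14000 kN·m²: δ_0 = 0.02296 m and δ_{EE} = 0.000643 m/kN.
Compatibility — the beam at E must follow the support down by 0.015 m: δ_0 − R_E·δ_{EE} = 0.015, so R_E = (0.02296 − 0.015)/0.000643 = 12.38 kN.
Moment equilibrium about D: M_D = Σ(load moments about D) − R_E·L = 139.5 − 12.38×3 = 102.4 kN·m.

M_D = 102.4 kN·m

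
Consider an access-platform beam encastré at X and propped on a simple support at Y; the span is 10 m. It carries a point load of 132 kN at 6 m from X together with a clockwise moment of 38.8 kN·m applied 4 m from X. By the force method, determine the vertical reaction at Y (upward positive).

Take the reaction at Y as the redundant and release it; the primary structure is a cantilever fixed at X.
Free-end deflection of the primary structure under the applied loading (downward +):
  point load 132 at a = 6: Pa²(3L − a)/(6EI) = 19008/EI
  clockwise couple 38.8 at a = 4: M₀a(2L − a)/(2EI) = 1242/EI
  δ_0 = 20250/EI
Tip deflection under a unit load at Y: L³/(3EI) = 333.3/EI.
Compatibility at Y: δ_0 − R_Y·δ_{YY} = 0, so R_Y = 20250/333.3 = 60.75 kN.

R_Y = 60.75 kN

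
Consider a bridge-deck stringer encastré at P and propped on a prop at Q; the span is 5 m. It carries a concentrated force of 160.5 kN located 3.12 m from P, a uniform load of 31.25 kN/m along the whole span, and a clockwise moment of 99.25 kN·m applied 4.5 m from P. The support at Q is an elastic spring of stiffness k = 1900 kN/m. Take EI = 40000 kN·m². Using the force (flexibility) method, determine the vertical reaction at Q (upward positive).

R_Q = 107.8 kN

Choose R_Q as the redundant. The primary structure is the cantilever fixed at P.
Downward deflection at the released point Q due to the loads:
  point load 160.5 at a = 3.12: Pa²(3L − a)/(6EI) = 3093/EI
  UDL 31.25: wL⁴/(8EI) = 2441/EI
  clockwise couple 99.25 at a = 4.5: M₀a(2L − a)/(2EI) = 1228/EI
  δ_0 = 6763/EI
Tip deflection under a unit load at Q: L³/(3EI) = 41.67/EI.
With EI = 40000 kN·m²: δ_0 = 0.16908 m and δ_{QQ} = 0.001042 m/kN.
Compatibility — the spring shortens by R_Q/k under the reaction it provides: δ_0 − R_Q·δ_{QQ} = R_Q/k. With 1/k = 0.000526 m/kN, R_Q = δ_0 / (δ_{QQ} + 1/k) = 0.16908 / (0.001042 + 0.000526) = 107.8 kN.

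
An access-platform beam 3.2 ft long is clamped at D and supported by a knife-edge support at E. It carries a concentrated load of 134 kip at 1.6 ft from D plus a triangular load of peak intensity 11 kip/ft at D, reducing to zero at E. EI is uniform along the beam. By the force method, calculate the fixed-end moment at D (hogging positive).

Release the roller at E. Primary structure: cantilever fixed at D.
Downward deflection at the released point E due to the loads:
  point load 134 at a = 1.6: Pa²(3L − a)/(6EI) = 457.4/EI
  triangular load, peak 11 at the fixed end: w₀L⁴/(30EI) = 38.45/EI
  δ_0 = 495.8/EI
Tip deflection under a unit load at E: L³/(3EI) = 10.92/EI.
The prop prevents deflection at E: R_E = δ_0/δ_{EE} = 495.8/10.92 = 45.4 kip.
Moment equilibrium about D: M_D = Σ(load moments about D) − R_E·L = 233.2 − 45.4×3.2 = 87.91 kip·ft.

M_D = 87.91 kip·ft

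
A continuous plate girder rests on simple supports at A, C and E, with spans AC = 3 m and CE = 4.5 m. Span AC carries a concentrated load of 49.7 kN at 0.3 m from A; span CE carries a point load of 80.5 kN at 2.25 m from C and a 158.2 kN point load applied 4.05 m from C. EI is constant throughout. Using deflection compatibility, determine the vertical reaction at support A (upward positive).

Release continuity at C by inserting a hinge; the redundant is the internal moment M_C. The primary structure is two simply-supported spans AC and CE.
Discontinuity in slope at C on the released structure — sum the simple-span end rotations:
  span AC: point load 49.7 at a = 0.3: Pab(L + a)/(6LEI) = 7.38/EI
  span CE: point load 80.5 at a = 2.25: Pab(L + b)/(6LEI) = 101.9/EI
  span CE: point load 158.2 at a = 4.05: Pab(L + b)/(6LEI) = 52.86/EI
  relative rotation θ_0 = (7.38 + 154.7)/EI = 162.1/EI
A unit hogging moment at C produces rotation L₁/(3EI) + L₂/(3EI) = 2.5/EI.
Compatibility: M_C·(L₁+L₂)/(3EI) = θ_0, giving M_C = 64.85 kN·m (hogging).
Span AC, ΣM about A with M_C applied at C: R_C^{AC}·3 = 14.91 + 64.85, so R_C^{AC} = 26.59 kN and R_A = 49.7 − 26.59 = 23.11 kN.

R_A = 23.11 kN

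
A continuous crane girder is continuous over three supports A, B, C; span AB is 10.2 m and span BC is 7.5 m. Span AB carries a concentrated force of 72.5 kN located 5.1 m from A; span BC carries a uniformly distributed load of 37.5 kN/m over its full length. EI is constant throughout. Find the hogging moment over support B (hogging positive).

Release continuity at B by inserting a hinge; the redundant is the internal moment M_B. The primary structure is two simply-supported spans AB and BC.
Rotations at B on the released spans (each span's end-slope, ×1/EI):
  span AB: point load 72.5 at a = 5.1: Pab(L + a)/(6LEI) = 471.4/EI
  span BC: UDL 37.5: wL³/(24EI) = 659.2/EI
  relative rotation θ_0 = (471.4 + 659.2)/EI = 1131/EI
A unit hogging moment at B produces rotation L₁/(3EI) + L₂/(3EI) = 5.9/EI.
Compatibility: M_B·(L₁+L₂)/(3EI) = θ_0, giving M_B = 191.6 kN·m (hogging).

M_B = 191.6 kN·m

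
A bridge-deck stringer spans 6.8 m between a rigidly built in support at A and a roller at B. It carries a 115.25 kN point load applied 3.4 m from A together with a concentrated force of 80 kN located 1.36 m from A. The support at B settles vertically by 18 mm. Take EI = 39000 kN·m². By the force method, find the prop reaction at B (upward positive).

Take the reaction at B as the redundant and release it; the primary structure is a cantilever fixed at A.
Downward deflection at the released point B due to the loads:
  point load 115.25 at a = 3.4: Pa²(3L − a)/(6EI) = 3775/EI
  point load 80 at a = 1.36: Pa²(3L − a)/(6EI) = 469.6/EI
  δ_0 = 4244/EI
Tip deflection under a unit load at B: L³/(3EI) = 104.8/EI.
With EI = 39000 kN·m²: δ_0 = 0.10883 m and δ_{BB} = 0.002687 m/kN.
Compatibility — the beam at B must follow the support down by 0.018 m: δ_0 − R_B·δ_{BB} = 0.018, so R_B = (0.10883 − 0.018)/0.002687 = 33.8 kN.

R_B = 33.8 kN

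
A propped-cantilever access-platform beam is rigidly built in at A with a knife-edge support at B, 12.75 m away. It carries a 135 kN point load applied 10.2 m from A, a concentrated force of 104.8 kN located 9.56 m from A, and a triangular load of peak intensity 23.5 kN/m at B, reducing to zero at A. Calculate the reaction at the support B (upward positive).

R_B = 243.7 kN

Choose R_B as the redundant. The primary structure is the cantilever fixed at A.
Deflection at B on the released cantilever, summing each load's contribution:
  point load 135 at a = 10.2: Pa²(3L − a)/(6EI) = 65662/EI
  point load 104.8 at a = 9.56: Pa²(3L − a)/(6EI) = 45799/EI
  triangular load, peak 23.5 at the free end: 11w₀L⁴/(120EI) = 56927/EI
  δ_0 = 168389/EI
Tip deflection under a unit load at B: L³/(3EI) = 690.9/EI.
The prop prevents deflection at B: R_B = δ_0/δ_{BB} = 168389/690.9 = 243.7 kN.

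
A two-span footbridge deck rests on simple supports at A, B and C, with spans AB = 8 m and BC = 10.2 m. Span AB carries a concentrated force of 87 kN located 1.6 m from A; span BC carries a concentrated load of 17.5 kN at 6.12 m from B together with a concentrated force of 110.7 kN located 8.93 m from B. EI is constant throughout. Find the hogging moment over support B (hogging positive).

M_B = 84.96 kN·m

Take M_B as the redundant. Released structure: two simple spans AB and BC with a hinge at B.
Rotations at B on the released spans (each span's end-slope, ×1/EI):
  span AB: point load 87 at a = 1.6: Pab(L + a)/(6LEI) = 178.2/EI
  span BC: point load 17.5 at a = 6.12: Pab(L + b)/(6LEI) = 102/EI
  span BC: point load 110.7 at a = 8.93: Pab(L + b)/(6LEI) = 235.3/EI
  relative rotation θ_0 = (178.2 + 337.3)/EI = 515.4/EI
A unit hogging moment at B produces rotation L₁/(3EI) + L₂/(3EI) = 6.067/EI.
Slope continuity at B: θ_0 = M_B·6.067/EI, so M_B = 515.4/6.067 = 84.96 kN·m (hogging).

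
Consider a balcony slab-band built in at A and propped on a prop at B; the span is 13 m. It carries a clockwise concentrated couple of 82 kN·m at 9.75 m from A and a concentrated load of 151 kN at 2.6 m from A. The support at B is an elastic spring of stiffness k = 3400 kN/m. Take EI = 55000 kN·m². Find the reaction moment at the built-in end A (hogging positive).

Choose R_B as the redundant. The primary structure is the cantilever fixed at A.
Free-end deflection of the primary structure under the applied loading (downward +):
  clockwise couple 82 at a = 9.75: M₀a(2L − a)/(2EI) = 6496/EI
  point load 151 at a = 2.6: Pa²(3L − a)/(6EI) = 6193/EI
  δ_0 = 12689/EI
Tip deflection under a unit load at B: L³/(3EI) = 732.3/EI.
With EI = 55000 kN·m²: δ_0 = 0.2307 m and δ_{BB} = 0.013315 m/kN.
Compatibility — the spring shortens by R_B/k under the reaction it provides: δ_0 − R_B·δ_{BB} = R_B/k. With 1/k = 0.000294 m/kN, R_B = δ_0 / (δ_{BB} + 1/k) = 0.2307 / (0.013315 + 0.000294) = 16.95 kN.
Moment equilibrium about A: M_A = Σ(load moments about A) − R_B·L = 474.6 − 16.95×13 = 254.2 kN·m.

M_A = 254.2 kN·m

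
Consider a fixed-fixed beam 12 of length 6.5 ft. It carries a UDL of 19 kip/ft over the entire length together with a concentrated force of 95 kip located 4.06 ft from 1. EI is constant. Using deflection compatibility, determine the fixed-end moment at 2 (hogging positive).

M_2 = 157.3 kip·ft

Take the two fixed-end moments M_1, M_2 as redundants; the released structure is the simple span 12.
Simple-span end rotations at 1 and 2 under the given loads:
  at 1: UDL 19: wL³/(24EI) = 217.4/EI
  at 2: UDL 19: wL³/(24EI) = 217.4/EI
  at 1: point load 95 at a = 4.06: Pab(L + b)/(6LEI) = 215.7/EI
  at 2: point load 95 at a = 4.06: Pab(L + a)/(6LEI) = 254.8/EI
  θ_10 = 433.1/EI,  θ_20 = 472.2/EI
Flexibility coefficients: a unit moment at one end gives L/(3EI) there and L/(6EI) at the far end, so f₁₁ = f₂₂ = 2.167/EI and f₁₂ = f₂₁ = 1.083/EI.
Compatibility — zero rotation at each built-in end:
  2.167 M_1 + 1.083 M_2 = 433.1
  1.083 M_1 + 2.167 M_2 = 472.2
Solving the pair gives M_1 = 121.2 kip·ft and M_2 = 157.3 kip·ft (hogging).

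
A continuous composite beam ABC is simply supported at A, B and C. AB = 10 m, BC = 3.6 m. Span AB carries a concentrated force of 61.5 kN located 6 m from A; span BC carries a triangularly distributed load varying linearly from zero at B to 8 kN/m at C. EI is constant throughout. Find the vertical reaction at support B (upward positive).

Insert a hinge at B; M_B is the redundant, and each span becomes simply supported.
End slopes at the hinge B, treating each span as simply supported:
  span AB: point load 61.5 at a = 6: Pab(L + a)/(6LEI) = 393.6/EI
  span BC: triangular load, peak 8: 7w₀L³/(360EI) = 7.258/EI
  relative rotation θ_0 = (393.6 + 7.258)/EI = 400.9/EI
A unit hogging moment at B produces rotation L₁/(3EI) + L₂/(3EI) = 4.533/EI.
Slope continuity at B: θ_0 = M_B·4.533/EI, so M_B = 400.9/4.533 = 88.42 kN·m (hogging).
Span AB, ΣM about A with M_B applied at B: R_B^{AB}·10 = 369 + 88.42, so R_B^{AB} = 45.74 kN and R_A = 61.5 − 45.74 = 15.76 kN.
Span BC, ΣM about C: R_B^{BC}·3.6 = 17.28 + 88.42, so R_B^{BC} = 29.36 kN and R_C = 14.4 − 29.36 = -14.96 kN.
R_B = 45.74 + 29.36 = 75.1 kN.

R_B = 75.1 kN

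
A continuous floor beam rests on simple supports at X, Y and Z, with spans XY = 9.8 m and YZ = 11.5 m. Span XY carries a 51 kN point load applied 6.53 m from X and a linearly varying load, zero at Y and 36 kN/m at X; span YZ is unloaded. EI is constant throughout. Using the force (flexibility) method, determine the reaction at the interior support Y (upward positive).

Release continuity at Y by inserting a hinge; the redundant is the internal moment M_Y. The primary structure is two simply-supported spans XY and YZ.
End slopes at the hinge Y, treating each span as simply supported:
  span XY: point load 51 at a = 6.53: Pab(L + a)/(6LEI) = 302.4/EI
  span XY: triangular load, peak 36: 7w₀L³/(360EI) = 658.8/EI
  relative rotation θ_0 = (961.3 + 0)/EI = 961.3/EI
A unit hogging moment at Y produces rotation L₁/(3EI) + L₂/(3EI) = 7.1/EI.
Slope continuity at Y: θ_0 = M_Y·7.1/EI, so M_Y = 961.3/7.1 = 135.4 kN·m (hogging).
Span XY, ΣM about X with M_Y applied at Y: R_Y^{XY}·9.8 = 909.3 + 135.4, so R_Y^{XY} = 106.6 kN and R_X = 227.4 − 106.6 = 120.8 kN.
Span YZ, ΣM about Z: R_Y^{YZ}·11.5 = 0 + 135.4, so R_Y^{YZ} = 11.77 kN and R_Z = 0 − 11.77 = -11.77 kN.
R_Y = 106.6 + 11.77 = 118.4 kN.

R_Y = 118.4 kN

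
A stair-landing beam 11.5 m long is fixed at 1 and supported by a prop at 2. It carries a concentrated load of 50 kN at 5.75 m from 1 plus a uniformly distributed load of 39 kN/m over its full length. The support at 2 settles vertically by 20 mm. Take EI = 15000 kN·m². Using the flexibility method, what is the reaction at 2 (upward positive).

R_2 = 183.2 kN

Release the roller at 2. Primary structure: cantilever fixed at 1.
Primary-structure tip deflection at 2 by superposition:
  point load 50 at a = 5.75: Pa²(3L − a)/(6EI) = 7921/EI
  UDL 39: wL⁴/(8EI) = 85264/EI
  δ_0 = 93185/EI
Tip deflection under a unit load at 2: L³/(3EI) = 507/EI.
With EI = 15000 kN·m²: δ_0 = 6.2124 m and δ_{22} = 0.033797 m/kN.
Compatibility — the beam at 2 must follow the support down by 0.02 m: δ_0 − R_2·δ_{22} = 0.02, so R_2 = (6.2124 − 0.02)/0.033797 = 183.2 kN.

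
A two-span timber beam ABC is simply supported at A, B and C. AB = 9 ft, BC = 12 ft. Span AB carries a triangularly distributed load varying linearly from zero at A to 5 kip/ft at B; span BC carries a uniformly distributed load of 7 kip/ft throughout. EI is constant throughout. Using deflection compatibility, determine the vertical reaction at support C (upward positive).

Release continuity at B by inserting a hinge; the redundant is the internal moment M_B. The primary structure is two simply-supported spans AB and BC.
Discontinuity in slope at B on the released structure — sum the simple-span end rotations:
  span AB: triangular load, peak 5: w₀L³/(45EI) = 81/EI
  span BC: UDL 7: wL³/(24EI) = 504/EI
  relative rotation θ_0 = (81 + 504)/EI = 585/EI
A unit hogging moment at B produces rotation L₁/(3EI) + L₂/(3EI) = 7/EI.
Slope continuity at B: θ_0 = M_B·7/EI, so M_B = 585/7 = 83.57 kip·ft (hogging).
Span BC, ΣM about C: R_B^{BC}·12 = 504 + 83.57, so R_B^{BC} = 48.96 kip and R_C = 84 − 48.96 = 35.04 kip.

R_C = 35.04 kip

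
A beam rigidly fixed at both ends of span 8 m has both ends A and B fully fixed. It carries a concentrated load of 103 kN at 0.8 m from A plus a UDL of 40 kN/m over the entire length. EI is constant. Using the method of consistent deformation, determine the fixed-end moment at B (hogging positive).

Release both end moments; the primary structure is a simply-supported span AB with redundants M_A and M_B.
On the primary (simply-supported) span, the end slopes from the loading are:
  at A: point load 103 at a = 0.8: Pab(L + b)/(6LEI) = 187.9/EI
  at B: point load 103 at a = 0.8: Pab(L + a)/(6LEI) = 108.8/EI
  at A: UDL 40: wL³/(24EI) = 853.3/EI
  at B: UDL 40: wL³/(24EI) = 853.3/EI
  θ_A0 = 1041/EI,  θ_B0 = 962.1/EI
Flexibility coefficients: a unit moment at one end gives L/(3EI) there and L/(6EI) at the far end, so f₁₁ = f₂₂ = 2.667/EI and f₁₂ = f₂₁ = 1.333/EI.
Compatibility — zero rotation at each built-in end:
  2.667 M_A + 1.333 M_B = 1041
  1.333 M_A + 2.667 M_B = 962.1
Solving the pair gives M_A = 280.1 kN·m and M_B = 220.7 kN·m (hogging).

M_B = 220.7 kN·m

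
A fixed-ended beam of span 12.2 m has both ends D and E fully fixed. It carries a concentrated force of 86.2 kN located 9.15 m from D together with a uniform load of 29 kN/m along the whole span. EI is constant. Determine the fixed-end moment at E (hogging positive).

M_E = 507.6 kN·m

Release both end moments; the primary structure is a simply-supported span DE with redundants M_D and M_E.
End rotations of the released simple span under the applied load (×1/EI):
  at D: point load 86.2 at a = 9.15: Pab(L + b)/(6LEI) = 501.2/EI
  at E: point load 86.2 at a = 9.15: Pab(L + a)/(6LEI) = 701.6/EI
  at D: UDL 29: wL³/(24EI) = 2194/EI
  at E: UDL 29: wL³/(24EI) = 2194/EI
  θ_D0 = 2695/EI,  θ_E0 = 2896/EI
Flexibility coefficients: a unit moment at one end gives L/(3EI) there and L/(6EI) at the far end, so f₁₁ = f₂₂ = 4.067/EI and f₁₂ = f₂₁ = 2.033/EI.
Compatibility — zero rotation at each built-in end:
  4.067 M_D + 2.033 M_E = 2695
  2.033 M_D + 4.067 M_E = 2896
Solving the pair gives M_D = 409 kN·m and M_E = 507.6 kN·m (hogging).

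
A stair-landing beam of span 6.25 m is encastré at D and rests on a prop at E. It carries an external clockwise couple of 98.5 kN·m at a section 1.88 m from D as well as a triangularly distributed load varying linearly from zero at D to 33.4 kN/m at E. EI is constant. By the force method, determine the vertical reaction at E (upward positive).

Remove the prop at E; the released (primary) structure is a cantilever built in at D.
Downward deflection at the released point E due to the loads:
  clockwise couple 98.5 at a = 1.88: M₀a(2L − a)/(2EI) = 983.3/EI
  triangular load, peak 33.4 at the free end: 11w₀L⁴/(120EI) = 4672/EI
  δ_0 = 5655/EI
Flexibility coefficient — unit upward force at E: δ_{EE} = L³/(3EI) = 81.38/EI.
Compatibility at E: δ_0 − R_E·δ_{EE} = 0, so R_E = 5655/81.38 = 69.49 kN.

R_E = 69.49 kN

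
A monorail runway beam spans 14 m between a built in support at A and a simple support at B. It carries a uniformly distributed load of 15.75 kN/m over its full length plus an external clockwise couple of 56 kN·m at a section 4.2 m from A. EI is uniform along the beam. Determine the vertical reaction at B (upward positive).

R_B = 85.75 kN

Remove the prop at B; the released (primary) structure is a cantilever built in at A.
Downward deflection at the released point B due to the loads:
  UDL 15.75: wL⁴/(8EI) = 75632/EI
  clockwise couple 56 at a = 4.2: M₀a(2L − a)/(2EI) = 2799/EI
  δ_0 = 78430/EI
Tip deflection under a unit load at B: L³/(3EI) = 914.7/EI.
The prop prevents deflection at B: R_B = δ_0/δ_{BB} = 78430/914.7 = 85.75 kN.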